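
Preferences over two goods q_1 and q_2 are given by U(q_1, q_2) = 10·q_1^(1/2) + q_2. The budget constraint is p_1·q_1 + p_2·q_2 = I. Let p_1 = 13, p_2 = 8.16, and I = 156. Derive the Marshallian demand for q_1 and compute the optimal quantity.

q_1* = 9.8499

Thus q_1* = (5·p_2/p_1)² — independent of I — with the rest of income spent on q_2.
Plugging in: q_1* = (5·8.16/13)² = 9.8499.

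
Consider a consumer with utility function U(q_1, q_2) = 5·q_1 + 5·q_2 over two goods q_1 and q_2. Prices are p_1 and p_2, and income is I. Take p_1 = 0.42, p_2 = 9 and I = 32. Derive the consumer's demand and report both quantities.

q_1* = 76.1905, q_2* = 0

Linear utility — the consumer picks whichever good has higher MU/price: 5/0.42 = 11.9048 vs 5/9 = 0.5556.
q_1 gives more utility per dollar, so spend all income on q_1: q_1* = I/p_1, q_2* = 0.
Numerically: q_1* = 76.1905, q_2* = 0.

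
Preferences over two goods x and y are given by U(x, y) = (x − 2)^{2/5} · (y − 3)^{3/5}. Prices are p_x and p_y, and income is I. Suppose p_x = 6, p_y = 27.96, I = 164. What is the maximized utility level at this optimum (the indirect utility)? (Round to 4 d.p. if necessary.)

V = 2.3004

This is Cobb-Douglas in (x−2, y−3): tangency gives 0.4·p_y·(y−3) = 0.6·p_x·(x−2).
After buying the subsistence bundle (2, 3), a share 0.4 of the remaining income goes to x: x* = 2 + 0.4·(I − 2p_x − 3p_y)/p_x.
Discretionary income = 164 − 2·6 − 3·27.96 = 68.12; x* = 2 + 0.4·68.12/6 = 6.5413; y* = 3 + 0.6·68.12/27.96 = 4.4618.
Utility at the optimum: U(6.5413, 4.4618) = 2.3004.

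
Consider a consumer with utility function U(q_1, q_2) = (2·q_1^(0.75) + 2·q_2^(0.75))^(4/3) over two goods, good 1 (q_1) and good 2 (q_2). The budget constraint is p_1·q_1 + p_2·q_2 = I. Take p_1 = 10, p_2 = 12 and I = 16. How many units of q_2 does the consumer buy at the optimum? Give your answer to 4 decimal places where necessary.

q_2* = 0.4888

MU_q_1 ∝ 2·q_1^(-0.25), MU_q_2 ∝ 2·q_2^(-0.25), so MRS = (q_2/q_1)^(0.25) = p_1/p_2.
Hence q_2/q_1 = (p_1/p_2)^(1/(0.25)), i.e. raised to the 4 power.
With the ratio pinned down, the budget gives q_1* = I/(p_1 + p_2·(q_2/q_1)) and q_2* = (q_2/q_1)·q_1*.
Numerically q_2/q_1 = 0.482253, so q_1* = 16/(10 + 12·0.482253) = 1.0135 and q_2* = 0.482253·1.0135 = 0.4888.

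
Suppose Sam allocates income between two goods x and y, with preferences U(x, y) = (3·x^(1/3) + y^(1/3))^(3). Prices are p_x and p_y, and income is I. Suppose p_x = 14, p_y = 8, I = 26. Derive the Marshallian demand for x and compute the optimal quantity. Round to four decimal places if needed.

x* = 1.4803

From the CES first-order condition, 3·(y/x)^(2/3) = p_x/p_y.
Solve for the ratio: y/x = [(1/3)·p_x/p_y]^(1.5).
Substitute y = (y/x)·x into the budget: x* = I/(p_x + p_y·(y/x)).
Numerically y/x = 0.445528, so x* = 26/(14 + 8·0.445528) = 1.4803.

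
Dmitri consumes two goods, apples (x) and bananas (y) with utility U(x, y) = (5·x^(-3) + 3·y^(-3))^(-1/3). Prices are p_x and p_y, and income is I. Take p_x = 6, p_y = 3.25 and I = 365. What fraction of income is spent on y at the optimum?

share on y = 0.3572

From the CES first-order condition, (5/3)·(y/x)^(4) = p_x/p_y.
Hence y/x = ((3/5)·p_x/p_y)^(1/(4)), i.e. raised to the 0.25 power.
With the ratio pinned down, the budget gives x* = I/(p_x + p_y·(y/x)) and y* = (y/x)·x*.
Numerically y/x = 1.025899, so x* = 365/(6 + 3.25·1.025899) = 39.1036 and y* = 1.025899·39.1036 = 40.1164.
Expenditure on y: 3.25·40.1164 = 130.3783; share = 0.3572.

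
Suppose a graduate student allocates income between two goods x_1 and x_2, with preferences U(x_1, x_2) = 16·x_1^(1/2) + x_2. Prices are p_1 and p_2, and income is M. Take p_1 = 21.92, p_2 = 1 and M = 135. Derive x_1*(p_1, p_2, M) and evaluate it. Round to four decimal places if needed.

x_1* = 0.1332

Set MRS = p_1/p_2: 8·x_1^(−1/2) = p_1/p_2.
Thus x_1* = (8·p_2/p_1)² — independent of M — with the rest of income spent on x_2.
Plugging in: x_1* = (8·1/21.92)² = 0.1332.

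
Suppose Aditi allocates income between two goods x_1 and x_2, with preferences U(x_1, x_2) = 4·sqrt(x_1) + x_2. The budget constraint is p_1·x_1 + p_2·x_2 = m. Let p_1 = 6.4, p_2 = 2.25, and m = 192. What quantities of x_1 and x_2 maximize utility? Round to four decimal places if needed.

Utility is quasi-linear in x_2; the FOC for x_1 is 2/√x_1 = p_1/p_2.
Solve: √x_1 = 2·p_2/p_1, so x_1*(p_1,p_2) = (2·p_2/p_1)², and x_2* = (m − p_1·x_1*)/p_2.
Plugging in: x_1* = (2·2.25/6.4)² = 0.4944, x_2* = 83.9271.

x_1* = 0.4944, x_2* = 83.9271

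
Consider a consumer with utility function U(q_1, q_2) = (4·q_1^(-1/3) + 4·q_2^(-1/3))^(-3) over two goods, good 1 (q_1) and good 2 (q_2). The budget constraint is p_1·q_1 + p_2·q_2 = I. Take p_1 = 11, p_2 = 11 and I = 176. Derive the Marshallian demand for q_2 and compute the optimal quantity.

Numerically q_2/q_1 = 1, so q_1* = 176/(11 + 11·1) = 8 and q_2* = 1·8 = 8.

q_2* = 8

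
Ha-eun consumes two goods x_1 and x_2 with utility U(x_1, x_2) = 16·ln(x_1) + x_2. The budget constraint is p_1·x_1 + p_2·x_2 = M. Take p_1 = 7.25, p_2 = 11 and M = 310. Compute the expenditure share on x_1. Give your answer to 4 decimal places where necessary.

MU_x_1 = 16/x_1, MU_x_2 = 1. Tangency: 16/x_1 = p_1/p_2.
So x_1*(p_1,p_2) = 16·p_2/p_1, independent of income; and x_2* = (M − 16·p_2)/p_2.
At the given prices: x_1* = 16·11/7.25 = 24.2759, and x_2* = 12.1818.
Expenditure on x_1: 7.25·24.2759 = 176; share = 0.5677.

share on x_1 = 0.5677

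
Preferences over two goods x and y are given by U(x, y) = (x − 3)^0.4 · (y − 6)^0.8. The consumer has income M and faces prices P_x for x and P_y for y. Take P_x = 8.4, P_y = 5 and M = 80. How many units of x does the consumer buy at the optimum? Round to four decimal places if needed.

Let x' = x−3, y' = y−6. MRS = (1/2)·y'/x' = P_x/P_y.
After buying the subsistence bundle (3, 6), a share 1/3 of the remaining income goes to x: x* = 3 + 1/3·(M − 3P_x − 6P_y)/P_x.
Discretionary income = 80 − 3·8.4 − 6·5 = 24.8; x* = 3 + 1/3·24.8/8.4 = 3.9841.

x* = 3.9841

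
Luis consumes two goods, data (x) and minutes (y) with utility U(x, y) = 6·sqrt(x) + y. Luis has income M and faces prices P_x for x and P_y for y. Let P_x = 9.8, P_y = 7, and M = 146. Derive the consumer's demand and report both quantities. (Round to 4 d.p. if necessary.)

x* = 4.5918, y* = 14.4286

Plugging in: x* = (3·7/9.8)² = 4.5918, y* = 14.4286.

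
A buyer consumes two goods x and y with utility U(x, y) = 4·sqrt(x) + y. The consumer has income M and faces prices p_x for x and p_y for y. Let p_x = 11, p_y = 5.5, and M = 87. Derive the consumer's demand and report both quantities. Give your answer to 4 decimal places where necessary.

x* = 1, y* = 13.8182

Utility is quasi-linear in y; the FOC for x is 2/√x = p_x/p_y.
Thus x* = (2·p_y/p_x)² — independent of M — with the rest of income spent on y.
Plugging in: x* = (2·5.5/11)² = 1, y* = 13.8182.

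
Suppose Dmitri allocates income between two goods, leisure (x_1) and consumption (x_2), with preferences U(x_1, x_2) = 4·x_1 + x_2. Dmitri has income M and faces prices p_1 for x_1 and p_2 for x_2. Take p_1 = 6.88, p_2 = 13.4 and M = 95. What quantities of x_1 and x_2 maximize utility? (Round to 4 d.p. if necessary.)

x_1* = 13.8081, x_2* = 0

Linear utility — the consumer picks whichever good has higher MU/price: 4/6.88 = 0.5814 vs 1/13.4 = 0.0746.
x_1 gives more utility per dollar, so spend all income on x_1: x_1* = M/p_1, x_2* = 0.
Numerically: x_1* = 13.8081, x_2* = 0.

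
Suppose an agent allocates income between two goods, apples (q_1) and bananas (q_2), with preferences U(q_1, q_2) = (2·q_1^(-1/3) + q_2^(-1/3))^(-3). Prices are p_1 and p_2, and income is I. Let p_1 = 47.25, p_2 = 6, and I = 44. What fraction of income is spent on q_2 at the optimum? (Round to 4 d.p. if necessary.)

MU_q_1 ∝ 2·q_1^(-4/3), MU_q_2 ∝ q_2^(-4/3), so MRS = 2·(q_2/q_1)^(4/3) = p_1/p_2.
Solve for the ratio: q_2/q_1 = [(1/2)·p_1/p_2]^(0.75).
Substitute q_2 = (q_2/q_1)·q_1 into the budget: q_1* = I/(p_1 + p_2·(q_2/q_1)).
Numerically q_2/q_1 = 2.795216, so q_1* = 44/(47.25 + 6·2.795216) = 0.6873 and q_2* = 2.795216·0.6873 = 1.9211.
Expenditure on q_2: 6·1.9211 = 11.5264; share = 0.262.

share on q_2 = 0.262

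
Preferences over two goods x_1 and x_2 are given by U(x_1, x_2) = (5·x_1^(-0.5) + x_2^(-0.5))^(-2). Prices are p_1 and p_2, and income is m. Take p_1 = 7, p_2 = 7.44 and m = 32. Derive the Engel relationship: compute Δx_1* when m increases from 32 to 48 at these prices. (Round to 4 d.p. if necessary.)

MRS = MU_x_1/MU_x_2 = 5·(x_2/x_1)^(1.5). Set equal to p_1/p_2.
Solve for the ratio: x_2/x_1 = [(1/5)·p_1/p_2]^(2/3).
Substitute x_2 = (x_2/x_1)·x_1 into the budget: x_1* = m/(p_1 + p_2·(x_2/x_1)).
Numerically x_2/x_1 = 0.328375, so x_1* = 32/(7 + 7.44·0.328375) = 3.3887.
At m' = 48: x_1* = 5.0831. Change: 5.0831 − 3.3887 = 1.6944.

Δx_1* = 1.6944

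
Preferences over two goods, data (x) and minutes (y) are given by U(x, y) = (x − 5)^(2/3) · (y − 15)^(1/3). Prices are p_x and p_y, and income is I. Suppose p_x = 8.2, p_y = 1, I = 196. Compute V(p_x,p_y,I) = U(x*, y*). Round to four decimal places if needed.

MRS = 2·(y−15)/(x−5). Tangency with p_x/p_y gives y−15 = (1/2)·(p_x/p_y)·(x−5).
After buying the subsistence bundle (5, 15), a share 2/3 of the remaining income goes to x: x* = 5 + 2/3·(I − 5p_x − 15p_y)/p_x.
Discretionary income = 196 − 5·8.2 − 15·1 = 140; x* = 5 + 2/3·140/8.2 = 16.3821; y* = 15 + 1/3·140/1 = 61.6667.
Utility at the optimum: U(16.3821, 61.6667) = 18.2173.

V = 18.2173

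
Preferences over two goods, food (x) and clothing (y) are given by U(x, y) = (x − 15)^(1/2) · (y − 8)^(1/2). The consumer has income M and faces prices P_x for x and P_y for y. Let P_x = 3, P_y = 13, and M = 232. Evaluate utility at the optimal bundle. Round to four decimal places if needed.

V = 6.6453

This is Cobb-Douglas in (x−15, y−8): tangency gives 0.5·P_y·(y−8) = 0.5·P_x·(x−15).
Substituting into the budget: x* = 15 + 0.5·(M − 15·P_x − 8·P_y)/P_x, and y* = 8 + 0.5·(…)/P_y.
Discretionary income = 232 − 15·3 − 8·13 = 83; x* = 15 + 0.5·83/3 = 28.8333; y* = 8 + 0.5·83/13 = 11.1923.
Utility at the optimum: U(28.8333, 11.1923) = 6.6453.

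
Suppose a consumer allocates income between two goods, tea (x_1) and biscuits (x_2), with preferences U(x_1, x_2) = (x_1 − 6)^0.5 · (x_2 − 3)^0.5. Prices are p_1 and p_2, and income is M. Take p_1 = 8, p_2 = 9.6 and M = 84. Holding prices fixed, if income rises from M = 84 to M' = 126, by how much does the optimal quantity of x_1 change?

This is Cobb-Douglas in (x_1−6, x_2−3): tangency gives 0.5·p_2·(x_2−3) = 0.5·p_1·(x_1−6).
Substituting into the budget: x_1* = 6 + 0.5·(M − 6·p_1 − 3·p_2)/p_1, and x_2* = 3 + 0.5·(…)/p_2.
Discretionary income = 84 − 6·8 − 3·9.6 = 7.2; x_1* = 6 + 0.5·7.2/8 = 6.45.
At M' = 126: x_1* = 9.075. Change: 9.075 − 6.45 = 2.625.

Δx_1* = 2.625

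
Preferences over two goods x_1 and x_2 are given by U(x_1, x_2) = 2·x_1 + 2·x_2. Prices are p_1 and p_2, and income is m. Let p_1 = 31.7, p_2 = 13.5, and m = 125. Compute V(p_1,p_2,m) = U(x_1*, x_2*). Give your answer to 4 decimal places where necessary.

V = 18.5185

Linear utility — the consumer picks whichever good has higher MU/price: 2/31.7 = 0.0631 vs 2/13.5 = 0.1481.
x_2 gives more utility per dollar, so spend all income on x_2: x_2* = m/p_2, x_1* = 0.
Numerically: x_1* = 0, x_2* = 9.2593.
Utility at the optimum: U(0, 9.2593) = 18.5185.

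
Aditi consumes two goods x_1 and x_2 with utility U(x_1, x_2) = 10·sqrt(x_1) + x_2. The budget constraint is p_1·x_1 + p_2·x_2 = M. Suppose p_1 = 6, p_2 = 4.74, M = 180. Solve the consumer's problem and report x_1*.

MU_x_1 = 5/√x_1, MU_x_2 = 1. Tangency: 5/√x_1 = p_1/p_2.
Thus x_1* = (5·p_2/p_1)² — independent of M — with the rest of income spent on x_2.
Plugging in: x_1* = (5·4.74/6)² = 15.6025.

x_1* = 15.6025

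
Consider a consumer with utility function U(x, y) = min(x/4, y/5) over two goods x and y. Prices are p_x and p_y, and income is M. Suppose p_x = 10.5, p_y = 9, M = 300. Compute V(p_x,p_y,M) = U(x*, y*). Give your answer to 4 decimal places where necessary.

Leontief preferences: the optimum is at the kink where x/4 = y/5, i.e. y = (5/4)·x.
Budget: p_x·x + p_y·(5/4)·x = M, so (4·p_x + 5·p_y)·x = 4·M.
Demand: x*(p_x,p_y,M) = 4·M/(4·p_x + 5·p_y), y* = 5·M/(4·p_x + 5·p_y).
Here 4·10.5 + 5·9 = 87, giving x* = 13.7931 and y* = 17.2414.
Utility at the optimum: U(13.7931, 17.2414) = 3.4483.

V = 3.4483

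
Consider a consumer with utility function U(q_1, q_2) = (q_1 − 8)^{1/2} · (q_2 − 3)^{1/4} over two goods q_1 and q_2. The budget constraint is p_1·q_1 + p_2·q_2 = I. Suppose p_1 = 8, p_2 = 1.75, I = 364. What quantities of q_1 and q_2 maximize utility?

q_1* = 32.5625, q_2* = 59.1429

This is Cobb-Douglas in (q_1−8, q_2−3): tangency gives 0.5·p_2·(q_2−3) = 0.25·p_1·(q_1−8).
After buying the subsistence bundle (8, 3), a share 2/3 of the remaining income goes to q_1: q_1* = 8 + 2/3·(I − 8p_1 − 3p_2)/p_1.
Discretionary income = 364 − 8·8 − 3·1.75 = 294.75; q_1* = 8 + 2/3·294.75/8 = 32.5625; q_2* = 3 + 1/3·294.75/1.75 = 59.1429.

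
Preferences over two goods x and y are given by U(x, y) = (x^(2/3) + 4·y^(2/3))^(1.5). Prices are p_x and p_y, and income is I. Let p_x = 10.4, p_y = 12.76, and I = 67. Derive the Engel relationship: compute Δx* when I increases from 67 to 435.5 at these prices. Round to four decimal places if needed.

Δx* = 0.8143

Substitute y = (y/x)·x into the budget: x* = I/(p_x + p_y·(y/x)).
Numerically y/x = 34.651973, so x* = 67/(10.4 + 12.76·34.651973) = 0.148.
At I' = 435.5: x* = 0.9623. Change: 0.9623 − 0.148 = 0.8143.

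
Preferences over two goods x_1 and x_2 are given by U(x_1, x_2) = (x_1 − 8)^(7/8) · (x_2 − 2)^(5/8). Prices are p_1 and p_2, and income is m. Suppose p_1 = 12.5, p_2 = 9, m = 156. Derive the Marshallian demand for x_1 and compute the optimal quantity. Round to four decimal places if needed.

MRS = (7/5)·(x_2−2)/(x_1−8). Tangency with p_1/p_2 gives x_2−2 = (5/7)·(p_1/p_2)·(x_1−8).
After buying the subsistence bundle (8, 2), a share 7/12 of the remaining income goes to x_1: x_1* = 8 + 7/12·(m − 8p_1 − 2p_2)/p_1.
Discretionary income = 156 − 8·12.5 − 2·9 = 38; x_1* = 8 + 7/12·38/12.5 = 9.7733.

x_1* = 9.7733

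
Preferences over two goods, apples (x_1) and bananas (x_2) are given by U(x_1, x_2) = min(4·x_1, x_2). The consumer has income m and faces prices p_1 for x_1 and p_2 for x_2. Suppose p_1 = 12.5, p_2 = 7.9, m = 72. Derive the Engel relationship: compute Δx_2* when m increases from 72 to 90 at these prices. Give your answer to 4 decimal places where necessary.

Δx_2* = 1.6327

With perfect complements, no substitution: consume in ratio x_1:x_2 = 1:4.
Budget: p_1·x_1 + p_2·4·x_1 = m, so (p_1 + 4·p_2)·x_1 = m.
Demand: x_1*(p_1,p_2,m) = m/(p_1 + 4·p_2), x_2* = 4·m/(p_1 + 4·p_2).
Here 12.5 + 4·7.9 = 44.1, giving x_2* = 6.5306.
At m' = 90: x_2* = 8.1633. Change: 8.1633 − 6.5306 = 1.6327.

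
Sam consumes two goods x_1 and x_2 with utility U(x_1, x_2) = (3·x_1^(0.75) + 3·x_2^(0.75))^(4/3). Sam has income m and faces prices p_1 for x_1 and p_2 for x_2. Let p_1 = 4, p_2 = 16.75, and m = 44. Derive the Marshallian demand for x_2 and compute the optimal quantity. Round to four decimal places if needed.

With the ratio pinned down, the budget gives x_1* = m/(p_1 + p_2·(x_2/x_1)) and x_2* = (x_2/x_1)·x_1*.
Numerically x_2/x_1 = 0.003252, so x_1* = 44/(4 + 16.75·0.003252) = 10.8522 and x_2* = 0.003252·10.8522 = 0.0353.

x_2* = 0.0353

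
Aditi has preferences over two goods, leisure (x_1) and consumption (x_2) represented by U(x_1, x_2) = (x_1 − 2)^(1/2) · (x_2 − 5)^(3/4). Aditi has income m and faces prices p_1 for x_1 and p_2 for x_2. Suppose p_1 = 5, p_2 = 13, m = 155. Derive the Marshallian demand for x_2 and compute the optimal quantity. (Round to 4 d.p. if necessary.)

Substituting into the budget: x_1* = 2 + 0.4·(m − 2·p_1 − 5·p_2)/p_1, and x_2* = 5 + 0.6·(…)/p_2.
Discretionary income = 155 − 2·5 − 5·13 = 80; x_2* = 5 + 0.6·80/13 = 8.6923.

x_2* = 8.6923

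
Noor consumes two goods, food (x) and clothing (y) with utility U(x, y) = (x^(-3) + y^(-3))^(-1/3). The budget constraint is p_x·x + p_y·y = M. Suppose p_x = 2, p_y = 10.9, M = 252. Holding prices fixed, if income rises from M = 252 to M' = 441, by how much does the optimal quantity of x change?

Δx* = 20.6921

Substitute y = (y/x)·x into the budget: x* = M/(p_x + p_y·(y/x)).
Numerically y/x = 0.654487, so x* = 252/(2 + 10.9·0.654487) = 27.5895.
At M' = 441: x* = 48.2816. Change: 48.2816 − 27.5895 = 20.6921.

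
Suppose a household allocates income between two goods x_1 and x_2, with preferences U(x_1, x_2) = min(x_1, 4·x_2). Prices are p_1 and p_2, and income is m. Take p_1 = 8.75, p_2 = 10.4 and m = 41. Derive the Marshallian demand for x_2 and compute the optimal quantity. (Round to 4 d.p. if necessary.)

Leontief preferences: the optimum is at the kink where x_1/4 = x_2/1, i.e. x_2 = (1/4)·x_1.
Budget: p_1·x_1 + p_2·(1/4)·x_1 = m, so (4·p_1 + p_2)·x_1 = 4·m.
Demand: x_1*(p_1,p_2,m) = 4·m/(4·p_1 + p_2), x_2* = m/(4·p_1 + p_2).
Here 4·8.75 + 10.4 = 45.4, giving x_2* = 0.9031.

x_2* = 0.9031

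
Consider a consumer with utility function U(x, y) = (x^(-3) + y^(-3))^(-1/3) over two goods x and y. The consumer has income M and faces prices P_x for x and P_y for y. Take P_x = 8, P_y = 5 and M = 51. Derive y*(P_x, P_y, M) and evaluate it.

Numerically y/x = 1.124683, so x* = 51/(8 + 5·1.124683) = 3.7436 and y* = 1.124683·3.7436 = 4.2103.

y* = 4.2103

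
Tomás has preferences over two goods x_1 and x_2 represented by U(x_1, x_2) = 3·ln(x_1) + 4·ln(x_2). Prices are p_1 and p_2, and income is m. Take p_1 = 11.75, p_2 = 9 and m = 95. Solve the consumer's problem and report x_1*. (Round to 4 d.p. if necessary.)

x_1* = 3.465

Tangency: MRS = (3/4)·x_2/x_1 = p_1/p_2.
Rearranging, p_2·x_2 = (4/3)·p_1·x_1. Substituting into the budget gives p_1·x_1·(1 + (4/3)) = m.
Demand: x_1*(p_1,p_2,m) = 3/7·m/p_1 and x_2* = 4/7·m/p_2.
At p_1=11.75, p_2=9, m=95: x_1* = 3/7·95/11.75 = 3.465.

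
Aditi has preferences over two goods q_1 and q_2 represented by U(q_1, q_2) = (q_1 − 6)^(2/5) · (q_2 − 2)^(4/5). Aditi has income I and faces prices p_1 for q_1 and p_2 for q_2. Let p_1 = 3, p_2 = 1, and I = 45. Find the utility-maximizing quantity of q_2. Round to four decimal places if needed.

This is Cobb-Douglas in (q_1−6, q_2−2): tangency gives 0.4·p_2·(q_2−2) = 0.8·p_1·(q_1−6).
Substituting into the budget: q_1* = 6 + 1/3·(I − 6·p_1 − 2·p_2)/p_1, and q_2* = 2 + 2/3·(…)/p_2.
Discretionary income = 45 − 6·3 − 2·1 = 25; q_2* = 2 + 2/3·25/1 = 18.6667.

q_2* = 18.6667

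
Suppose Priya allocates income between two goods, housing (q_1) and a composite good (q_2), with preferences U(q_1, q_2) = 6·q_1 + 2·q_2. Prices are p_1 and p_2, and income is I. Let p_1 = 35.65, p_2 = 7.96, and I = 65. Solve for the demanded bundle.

Linear utility — the consumer picks whichever good has higher MU/price: 6/35.65 = 0.1683 vs 2/7.96 = 0.2513.
q_2 gives more utility per dollar, so spend all income on q_2: q_2* = I/p_2, q_1* = 0.
Numerically: q_1* = 0, q_2* = 8.1658.

q_1* = 0, q_2* = 8.1658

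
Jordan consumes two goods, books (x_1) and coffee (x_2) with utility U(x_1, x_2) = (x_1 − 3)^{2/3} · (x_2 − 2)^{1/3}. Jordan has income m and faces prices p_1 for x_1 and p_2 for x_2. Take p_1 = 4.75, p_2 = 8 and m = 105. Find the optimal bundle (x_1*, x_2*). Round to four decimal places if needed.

MRS = 2·(x_2−2)/(x_1−3). Tangency with p_1/p_2 gives x_2−2 = (1/2)·(p_1/p_2)·(x_1−3).
After buying the subsistence bundle (3, 2), a share 2/3 of the remaining income goes to x_1: x_1* = 3 + 2/3·(m − 3p_1 − 2p_2)/p_1.
Discretionary income = 105 − 3·4.75 − 2·8 = 74.75; x_1* = 3 + 2/3·74.75/4.75 = 13.4912; x_2* = 2 + 1/3·74.75/8 = 5.1146.

x_1* = 13.4912, x_2* = 5.1146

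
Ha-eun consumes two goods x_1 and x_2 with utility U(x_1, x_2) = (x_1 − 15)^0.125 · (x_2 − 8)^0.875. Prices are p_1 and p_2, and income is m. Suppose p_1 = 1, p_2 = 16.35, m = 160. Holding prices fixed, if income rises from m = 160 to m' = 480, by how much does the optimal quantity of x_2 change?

Δx_2* = 17.1254

MRS = (1/7)·(x_2−8)/(x_1−15). Tangency with p_1/p_2 gives x_2−8 = 7·(p_1/p_2)·(x_1−15).
Substituting into the budget: x_1* = 15 + 0.125·(m − 15·p_1 − 8·p_2)/p_1, and x_2* = 8 + 0.875·(…)/p_2.
Discretionary income = 160 − 15·1 − 8·16.35 = 14.2; x_2* = 8 + 0.875·14.2/16.35 = 8.7599.
At m' = 480: x_2* = 25.8853. Change: 25.8853 − 8.7599 = 17.1254.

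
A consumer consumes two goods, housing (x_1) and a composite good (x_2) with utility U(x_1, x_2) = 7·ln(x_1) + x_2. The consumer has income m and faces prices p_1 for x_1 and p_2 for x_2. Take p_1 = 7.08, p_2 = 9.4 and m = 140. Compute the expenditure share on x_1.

share on x_1 = 0.47

MU_x_1 = 7/x_1, MU_x_2 = 1. Tangency: 7/x_1 = p_1/p_2.
So x_1*(p_1,p_2) = 7·p_2/p_1, independent of income; and x_2* = (m − 7·p_2)/p_2.
At the given prices: x_1* = 7·9.4/7.08 = 9.2938, and x_2* = 7.8936.
Expenditure on x_1: 7.08·9.2938 = 65.8; share = 0.47.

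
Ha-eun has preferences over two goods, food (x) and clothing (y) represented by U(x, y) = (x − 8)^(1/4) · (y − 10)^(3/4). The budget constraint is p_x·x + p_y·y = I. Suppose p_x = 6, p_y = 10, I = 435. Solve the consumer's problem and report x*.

MRS = (1/3)·(y−10)/(x−8). Tangency with p_x/p_y gives y−10 = 3·(p_x/p_y)·(x−8).
After buying the subsistence bundle (8, 10), a share 0.25 of the remaining income goes to x: x* = 8 + 0.25·(I − 8p_x − 10p_y)/p_x.
Discretionary income = 435 − 8·6 − 10·10 = 287; x* = 8 + 0.25·287/6 = 19.9583.

x* = 19.9583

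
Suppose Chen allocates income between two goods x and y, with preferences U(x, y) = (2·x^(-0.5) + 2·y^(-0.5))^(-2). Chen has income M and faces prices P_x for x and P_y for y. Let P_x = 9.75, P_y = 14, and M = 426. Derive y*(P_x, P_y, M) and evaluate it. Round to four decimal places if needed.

y* = 16.1306

Substitute y = (y/x)·x into the budget: x* = M/(P_x + P_y·(y/x)).
Numerically y/x = 0.78569, so x* = 426/(9.75 + 14·0.78569) = 20.5305 and y* = 0.78569·20.5305 = 16.1306.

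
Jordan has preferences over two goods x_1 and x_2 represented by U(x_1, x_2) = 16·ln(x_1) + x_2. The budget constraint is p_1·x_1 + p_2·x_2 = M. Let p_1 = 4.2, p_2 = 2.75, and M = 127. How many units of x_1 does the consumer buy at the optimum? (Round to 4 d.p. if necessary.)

Set MRS = p_1/p_2: (16/x_1)/1 = p_1/p_2.
So x_1*(p_1,p_2) = 16·p_2/p_1, independent of income; and x_2* = (M − 16·p_2)/p_2.
At the given prices: x_1* = 16·2.75/4.2 = 10.4762.

x_1* = 10.4762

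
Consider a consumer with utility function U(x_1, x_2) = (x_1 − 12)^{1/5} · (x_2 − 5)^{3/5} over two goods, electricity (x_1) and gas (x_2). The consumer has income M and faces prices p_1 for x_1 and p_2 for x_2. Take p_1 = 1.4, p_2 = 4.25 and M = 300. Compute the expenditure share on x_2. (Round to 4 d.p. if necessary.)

share on x_2 = 0.7257

MRS = (1/3)·(x_2−5)/(x_1−12). Tangency with p_1/p_2 gives x_2−5 = 3·(p_1/p_2)·(x_1−12).
Substituting into the budget: x_1* = 12 + 0.25·(M − 12·p_1 − 5·p_2)/p_1, and x_2* = 5 + 0.75·(…)/p_2.
Discretionary income = 300 − 12·1.4 − 5·4.25 = 261.95; x_1* = 12 + 0.25·261.95/1.4 = 58.7768; x_2* = 5 + 0.75·261.95/4.25 = 51.2265.
Expenditure on x_2: 4.25·51.2265 = 217.7125; share = 0.7257.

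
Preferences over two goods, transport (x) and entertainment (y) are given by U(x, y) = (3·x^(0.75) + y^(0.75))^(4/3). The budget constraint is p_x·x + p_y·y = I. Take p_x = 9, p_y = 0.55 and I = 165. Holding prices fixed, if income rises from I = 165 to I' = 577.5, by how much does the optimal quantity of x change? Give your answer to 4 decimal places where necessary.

MRS = MU_x/MU_y = 3·(y/x)^(0.25). Set equal to p_x/p_y.
Hence y/x = ((1/3)·p_x/p_y)^(1/(0.25)), i.e. raised to the 4 power.
With the ratio pinned down, the budget gives x* = I/(p_x + p_y·(y/x)) and y* = (y/x)·x*.
Numerically y/x = 885.185438, so x* = 165/(9 + 0.55·885.185438) = 0.3328.
At I' = 577.5: x* = 1.1647. Change: 1.1647 − 0.3328 = 0.8319.

Δx* = 0.8319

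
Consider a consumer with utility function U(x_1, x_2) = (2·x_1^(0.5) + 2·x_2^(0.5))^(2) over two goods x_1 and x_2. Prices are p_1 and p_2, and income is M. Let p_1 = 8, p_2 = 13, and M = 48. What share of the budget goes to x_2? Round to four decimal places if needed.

From the CES first-order condition, (x_2/x_1)^(0.5) = p_1/p_2.
Solve for the ratio: x_2/x_1 = [p_1/p_2]^(2).
Substitute x_2 = (x_2/x_1)·x_1 into the budget: x_1* = M/(p_1 + p_2·(x_2/x_1)).
Numerically x_2/x_1 = 0.378698, so x_1* = 48/(8 + 13·0.378698) = 3.7143 and x_2* = 0.378698·3.7143 = 1.4066.
Expenditure on x_2: 13·1.4066 = 18.2857; share = 0.381.

share on x_2 = 0.381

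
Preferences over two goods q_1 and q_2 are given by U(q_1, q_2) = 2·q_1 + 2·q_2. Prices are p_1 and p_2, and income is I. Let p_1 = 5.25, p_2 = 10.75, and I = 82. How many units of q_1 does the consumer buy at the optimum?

q_1* = 15.619

q_1 gives more utility per dollar, so spend all income on q_1: q_1* = I/p_1, q_2* = 0.
Numerically: q_1* = 15.619, q_2* = 0.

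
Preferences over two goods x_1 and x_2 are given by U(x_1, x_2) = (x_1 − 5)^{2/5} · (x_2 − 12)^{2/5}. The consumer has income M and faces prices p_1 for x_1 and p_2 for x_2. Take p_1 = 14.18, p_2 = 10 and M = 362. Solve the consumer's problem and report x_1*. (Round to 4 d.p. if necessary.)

x_1* = 11.0331

MRS = (x_2−12)/(x_1−5). Tangency with p_1/p_2 gives x_2−12 = (p_1/p_2)·(x_1−5).
After buying the subsistence bundle (5, 12), a share 0.5 of the remaining income goes to x_1: x_1* = 5 + 0.5·(M − 5p_1 − 12p_2)/p_1.
Discretionary income = 362 − 5·14.18 − 12·10 = 171.1; x_1* = 5 + 0.5·171.1/14.18 = 11.0331.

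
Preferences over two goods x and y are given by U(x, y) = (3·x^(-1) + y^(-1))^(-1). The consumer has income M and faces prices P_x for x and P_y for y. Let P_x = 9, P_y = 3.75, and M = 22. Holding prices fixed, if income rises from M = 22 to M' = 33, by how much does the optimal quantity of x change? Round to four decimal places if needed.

MU_x ∝ 3·x^(-2), MU_y ∝ y^(-2), so MRS = 3·(y/x)^(2) = P_x/P_y.
Hence y/x = ((1/3)·P_x/P_y)^(1/(2)), i.e. raised to the 0.5 power.
Substitute y = (y/x)·x into the budget: x* = M/(P_x + P_y·(y/x)).
Numerically y/x = 0.894427, so x* = 22/(9 + 3.75·0.894427) = 1.7808.
At M' = 33: x* = 2.6712. Change: 2.6712 − 1.7808 = 0.8904.

Δx* = 0.8904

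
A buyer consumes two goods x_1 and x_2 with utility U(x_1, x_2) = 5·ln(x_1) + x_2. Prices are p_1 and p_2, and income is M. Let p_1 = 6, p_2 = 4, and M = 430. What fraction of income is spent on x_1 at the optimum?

MU_x_1 = 5/x_1, MU_x_2 = 1. Tangency: 5/x_1 = p_1/p_2.
So x_1*(p_1,p_2) = 5·p_2/p_1, independent of income; and x_2* = (M − 5·p_2)/p_2.
At the given prices: x_1* = 5·4/6 = 3.3333, and x_2* = 102.5.
Expenditure on x_1: 6·3.3333 = 20; share = 0.0465.

share on x_1 = 0.0465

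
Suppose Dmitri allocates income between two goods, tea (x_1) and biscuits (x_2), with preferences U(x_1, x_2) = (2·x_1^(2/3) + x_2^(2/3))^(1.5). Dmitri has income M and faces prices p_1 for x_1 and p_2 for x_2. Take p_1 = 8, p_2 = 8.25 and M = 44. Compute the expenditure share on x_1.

MU_x_1 ∝ 2·x_1^(-1/3), MU_x_2 ∝ x_2^(-1/3), so MRS = 2·(x_2/x_1)^(1/3) = p_1/p_2.
Solve for the ratio: x_2/x_1 = [(1/2)·p_1/p_2]^(3).
Substitute x_2 = (x_2/x_1)·x_1 into the budget: x_1* = M/(p_1 + p_2·(x_2/x_1)).
Numerically x_2/x_1 = 0.113977, so x_1* = 44/(8 + 8.25·0.113977) = 4.9215 and x_2* = 0.113977·4.9215 = 0.5609.
Expenditure on x_1: 8·4.9215 = 39.3722; share = 0.8948.

share on x_1 = 0.8948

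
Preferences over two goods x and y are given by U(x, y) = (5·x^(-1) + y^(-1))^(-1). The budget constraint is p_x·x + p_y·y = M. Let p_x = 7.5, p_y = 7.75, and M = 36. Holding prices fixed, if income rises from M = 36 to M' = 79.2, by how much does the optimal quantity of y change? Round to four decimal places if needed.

Δy* = 1.7421

MU_x ∝ 5·x^(-2), MU_y ∝ y^(-2), so MRS = 5·(y/x)^(2) = p_x/p_y.
Hence y/x = ((1/5)·p_x/p_y)^(1/(2)), i.e. raised to the 0.5 power.
Substitute y = (y/x)·x into the budget: x* = M/(p_x + p_y·(y/x)).
Numerically y/x = 0.439941, so x* = 36/(7.5 + 7.75·0.439941) = 3.2999 and y* = 0.439941·3.2999 = 1.4517.
At M' = 79.2: y* = 3.1938. Change: 3.1938 − 1.4517 = 1.7421.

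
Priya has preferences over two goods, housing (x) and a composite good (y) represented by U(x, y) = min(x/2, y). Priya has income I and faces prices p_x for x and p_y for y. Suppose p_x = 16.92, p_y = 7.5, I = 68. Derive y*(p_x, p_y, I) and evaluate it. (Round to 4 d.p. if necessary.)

Leontief preferences: the optimum is at the kink where x/2 = y/1, i.e. y = (1/2)·x.
Budget: p_x·x + p_y·(1/2)·x = I, so (2·p_x + p_y)·x = 2·I.
Demand: x*(p_x,p_y,I) = 2·I/(2·p_x + p_y), y* = I/(2·p_x + p_y).
Here 2·16.92 + 7.5 = 41.34, giving y* = 1.6449.

y* = 1.6449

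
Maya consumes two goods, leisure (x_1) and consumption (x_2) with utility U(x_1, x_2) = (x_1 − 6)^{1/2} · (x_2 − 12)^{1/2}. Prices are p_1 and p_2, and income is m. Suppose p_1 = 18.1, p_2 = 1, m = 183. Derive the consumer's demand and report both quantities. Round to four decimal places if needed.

x_1* = 7.7238, x_2* = 43.2

Substituting into the budget: x_1* = 6 + 0.5·(m − 6·p_1 − 12·p_2)/p_1, and x_2* = 12 + 0.5·(…)/p_2.
Discretionary income = 183 − 6·18.1 − 12·1 = 62.4; x_1* = 6 + 0.5·62.4/18.1 = 7.7238; x_2* = 12 + 0.5·62.4/1 = 43.2.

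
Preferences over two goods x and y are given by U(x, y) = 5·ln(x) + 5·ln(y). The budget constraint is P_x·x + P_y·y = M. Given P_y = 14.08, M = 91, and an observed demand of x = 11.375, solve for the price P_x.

MU_x/MU_y = (5·y)/(5·x); tangency sets this equal to P_x/P_y.
Rearranging, P_y·y = P_x·x. Substituting into the budget gives P_x·x·(1 + 1) = M.
Demand: x*(P_x,P_y,M) = 0.5·M/P_x and y* = 0.5·M/P_y.
Set x* = 11.375 in the demand function and solve for P_x: P_x = 4.

P_x = 4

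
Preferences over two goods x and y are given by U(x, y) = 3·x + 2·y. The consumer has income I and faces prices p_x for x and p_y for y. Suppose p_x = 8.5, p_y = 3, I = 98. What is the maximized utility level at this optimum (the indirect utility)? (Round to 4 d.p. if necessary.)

V = 65.3333

Perfect substitutes: compare marginal utility per dollar. 3/p_x vs 2/p_y → 0.3529 vs 0.6667.
y gives more utility per dollar, so spend all income on y: y* = I/p_y, x* = 0.
Numerically: x* = 0, y* = 32.6667.
Utility at the optimum: U(0, 32.6667) = 65.3333.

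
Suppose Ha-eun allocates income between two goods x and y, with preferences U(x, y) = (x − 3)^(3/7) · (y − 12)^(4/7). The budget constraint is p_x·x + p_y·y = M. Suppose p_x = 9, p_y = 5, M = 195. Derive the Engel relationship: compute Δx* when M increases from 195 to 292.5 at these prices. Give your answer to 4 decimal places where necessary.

Δx* = 4.6429

This is Cobb-Douglas in (x−3, y−12): tangency gives 3/7·p_y·(y−12) = 4/7·p_x·(x−3).
Substituting into the budget: x* = 3 + 3/7·(M − 3·p_x − 12·p_y)/p_x, and y* = 12 + 4/7·(…)/p_y.
Discretionary income = 195 − 3·9 − 12·5 = 108; x* = 3 + 3/7·108/9 = 8.1429.
At M' = 292.5: x* = 12.7857. Change: 12.7857 − 8.1429 = 4.6429.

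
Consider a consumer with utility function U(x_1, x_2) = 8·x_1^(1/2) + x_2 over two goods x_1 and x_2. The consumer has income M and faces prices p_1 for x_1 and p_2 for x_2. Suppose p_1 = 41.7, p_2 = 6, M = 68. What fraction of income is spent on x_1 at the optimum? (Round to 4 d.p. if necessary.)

Set MRS = p_1/p_2: 4·x_1^(−1/2) = p_1/p_2.
Solve: √x_1 = 4·p_2/p_1, so x_1*(p_1,p_2) = (4·p_2/p_1)², and x_2* = (M − p_1·x_1*)/p_2.
Plugging in: x_1* = (4·6/41.7)² = 0.3312, x_2* = 9.0312.
Expenditure on x_1: 41.7·0.3312 = 13.8129; share = 0.2031.

share on x_1 = 0.2031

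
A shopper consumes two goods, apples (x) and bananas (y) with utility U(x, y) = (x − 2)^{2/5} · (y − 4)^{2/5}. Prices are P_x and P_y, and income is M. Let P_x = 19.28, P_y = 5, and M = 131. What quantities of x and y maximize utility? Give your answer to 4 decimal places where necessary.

Let x' = x−2, y' = y−4. MRS = y'/x' = P_x/P_y.
Substituting into the budget: x* = 2 + 0.5·(M − 2·P_x − 4·P_y)/P_x, and y* = 4 + 0.5·(…)/P_y.
Discretionary income = 131 − 2·19.28 − 4·5 = 72.44; x* = 2 + 0.5·72.44/19.28 = 3.8786; y* = 4 + 0.5·72.44/5 = 11.244.

x* = 3.8786, y* = 11.244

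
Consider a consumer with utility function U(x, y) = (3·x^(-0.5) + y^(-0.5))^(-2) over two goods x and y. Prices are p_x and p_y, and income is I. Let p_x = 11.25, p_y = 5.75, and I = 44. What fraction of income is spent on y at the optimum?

Substitute y = (y/x)·x into the budget: x* = I/(p_x + p_y·(y/x)).
Numerically y/x = 0.752042, so x* = 44/(11.25 + 5.75·0.752042) = 2.8252 and y* = 0.752042·2.8252 = 2.1247.
Expenditure on y: 5.75·2.1247 = 12.2168; share = 0.2777.

share on y = 0.2777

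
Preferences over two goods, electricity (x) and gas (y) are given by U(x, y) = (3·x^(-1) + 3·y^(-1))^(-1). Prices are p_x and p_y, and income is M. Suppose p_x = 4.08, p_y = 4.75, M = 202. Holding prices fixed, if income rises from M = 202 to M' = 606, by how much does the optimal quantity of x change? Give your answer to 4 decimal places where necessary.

Δx* = 47.6287

MU_x ∝ 3·x^(-2), MU_y ∝ 3·y^(-2), so MRS = (y/x)^(2) = p_x/p_y.
Solve for the ratio: y/x = [p_x/p_y]^(0.5).
Substitute y = (y/x)·x into the budget: x* = M/(p_x + p_y·(y/x)).
Numerically y/x = 0.926794, so x* = 202/(4.08 + 4.75·0.926794) = 23.8144.
At M' = 606: x* = 71.4431. Change: 71.4431 − 23.8144 = 47.6287.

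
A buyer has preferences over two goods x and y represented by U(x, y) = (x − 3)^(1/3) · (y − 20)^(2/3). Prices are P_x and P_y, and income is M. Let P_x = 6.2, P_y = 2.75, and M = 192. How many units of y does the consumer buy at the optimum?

y* = 48.703

Let x' = x−3, y' = y−20. MRS = (1/2)·y'/x' = P_x/P_y.
After buying the subsistence bundle (3, 20), a share 1/3 of the remaining income goes to x: x* = 3 + 1/3·(M − 3P_x − 20P_y)/P_x.
Discretionary income = 192 − 3·6.2 − 20·2.75 = 118.4; y* = 20 + 2/3·118.4/2.75 = 48.703.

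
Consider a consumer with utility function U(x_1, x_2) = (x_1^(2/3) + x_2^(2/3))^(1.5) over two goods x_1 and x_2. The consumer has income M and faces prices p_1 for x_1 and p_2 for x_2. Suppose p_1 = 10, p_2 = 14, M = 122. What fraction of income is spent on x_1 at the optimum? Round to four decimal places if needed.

MU_x_1 ∝ x_1^(-1/3), MU_x_2 ∝ x_2^(-1/3), so MRS = (x_2/x_1)^(1/3) = p_1/p_2.
Solve for the ratio: x_2/x_1 = [p_1/p_2]^(3).
Substitute x_2 = (x_2/x_1)·x_1 into the budget: x_1* = M/(p_1 + p_2·(x_2/x_1)).
Numerically x_2/x_1 = 0.364431, so x_1* = 122/(10 + 14·0.364431) = 8.0784 and x_2* = 0.364431·8.0784 = 2.944.
Expenditure on x_1: 10·8.0784 = 80.7838; share = 0.6622.

share on x_1 = 0.6622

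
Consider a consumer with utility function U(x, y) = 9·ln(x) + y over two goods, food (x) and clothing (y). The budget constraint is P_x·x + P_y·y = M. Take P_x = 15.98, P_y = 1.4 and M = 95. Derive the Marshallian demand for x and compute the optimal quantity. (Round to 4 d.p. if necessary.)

x* = 0.7885

Set MRS = P_x/P_y: (9/x)/1 = P_x/P_y.
So x*(P_x,P_y) = 9·P_y/P_x, independent of income; and y* = (M − 9·P_y)/P_y.
At the given prices: x* = 9·1.4/15.98 = 0.7885.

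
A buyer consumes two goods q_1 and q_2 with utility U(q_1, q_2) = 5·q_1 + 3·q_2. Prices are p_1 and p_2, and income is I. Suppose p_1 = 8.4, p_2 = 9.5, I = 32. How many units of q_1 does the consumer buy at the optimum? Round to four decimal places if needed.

Linear utility — the consumer picks whichever good has higher MU/price: 5/8.4 = 0.5952 vs 3/9.5 = 0.3158.
q_1 gives more utility per dollar, so spend all income on q_1: q_1* = I/p_1, q_2* = 0.
Numerically: q_1* = 3.8095, q_2* = 0.

q_1* = 3.8095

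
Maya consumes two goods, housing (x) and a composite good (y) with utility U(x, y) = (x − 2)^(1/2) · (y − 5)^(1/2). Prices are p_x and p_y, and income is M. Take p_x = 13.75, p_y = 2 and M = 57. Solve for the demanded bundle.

This is Cobb-Douglas in (x−2, y−5): tangency gives 0.5·p_y·(y−5) = 0.5·p_x·(x−2).
Substituting into the budget: x* = 2 + 0.5·(M − 2·p_x − 5·p_y)/p_x, and y* = 5 + 0.5·(…)/p_y.
Discretionary income = 57 − 2·13.75 − 5·2 = 19.5; x* = 2 + 0.5·19.5/13.75 = 2.7091; y* = 5 + 0.5·19.5/2 = 9.875.

x* = 2.7091, y* = 9.875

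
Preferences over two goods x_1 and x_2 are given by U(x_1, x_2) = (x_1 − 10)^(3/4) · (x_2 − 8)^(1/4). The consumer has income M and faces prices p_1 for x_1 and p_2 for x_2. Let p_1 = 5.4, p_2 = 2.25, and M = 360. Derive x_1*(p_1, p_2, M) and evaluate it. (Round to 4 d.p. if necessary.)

MRS = 3·(x_2−8)/(x_1−10). Tangency with p_1/p_2 gives x_2−8 = (1/3)·(p_1/p_2)·(x_1−10).
After buying the subsistence bundle (10, 8), a share 0.75 of the remaining income goes to x_1: x_1* = 10 + 0.75·(M − 10p_1 − 8p_2)/p_1.
Discretionary income = 360 − 10·5.4 − 8·2.25 = 288; x_1* = 10 + 0.75·288/5.4 = 50.

x_1* = 50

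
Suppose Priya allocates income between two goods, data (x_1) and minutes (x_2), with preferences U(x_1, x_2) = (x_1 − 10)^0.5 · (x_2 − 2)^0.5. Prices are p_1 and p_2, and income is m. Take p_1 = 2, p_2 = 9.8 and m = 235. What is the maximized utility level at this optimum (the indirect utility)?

V = 22.0682

MRS = (x_2−2)/(x_1−10). Tangency with p_1/p_2 gives x_2−2 = (p_1/p_2)·(x_1−10).
Substituting into the budget: x_1* = 10 + 0.5·(m − 10·p_1 − 2·p_2)/p_1, and x_2* = 2 + 0.5·(…)/p_2.
Discretionary income = 235 − 10·2 − 2·9.8 = 195.4; x_1* = 10 + 0.5·195.4/2 = 58.85; x_2* = 2 + 0.5·195.4/9.8 = 11.9694.
Utility at the optimum: U(58.85, 11.9694) = 22.0682.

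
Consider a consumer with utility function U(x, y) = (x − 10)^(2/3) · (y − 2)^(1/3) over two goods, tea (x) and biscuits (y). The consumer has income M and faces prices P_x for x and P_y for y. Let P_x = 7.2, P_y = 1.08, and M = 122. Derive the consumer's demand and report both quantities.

x* = 14.4296, y* = 16.7654

This is Cobb-Douglas in (x−10, y−2): tangency gives 2/3·P_y·(y−2) = 1/3·P_x·(x−10).
After buying the subsistence bundle (10, 2), a share 2/3 of the remaining income goes to x: x* = 10 + 2/3·(M − 10P_x − 2P_y)/P_x.
Discretionary income = 122 − 10·7.2 − 2·1.08 = 47.84; x* = 10 + 2/3·47.84/7.2 = 14.4296; y* = 2 + 1/3·47.84/1.08 = 16.7654.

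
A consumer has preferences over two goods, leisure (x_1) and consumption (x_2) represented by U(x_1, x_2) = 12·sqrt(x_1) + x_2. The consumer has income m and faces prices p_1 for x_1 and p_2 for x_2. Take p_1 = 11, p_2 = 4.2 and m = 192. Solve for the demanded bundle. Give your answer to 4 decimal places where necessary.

MU_x_1 = 6/√x_1, MU_x_2 = 1. Tangency: 6/√x_1 = p_1/p_2.
Thus x_1* = (6·p_2/p_1)² — independent of m — with the rest of income spent on x_2.
Plugging in: x_1* = (6·4.2/11)² = 5.2483, x_2* = 31.9688.

x_1* = 5.2483, x_2* = 31.9688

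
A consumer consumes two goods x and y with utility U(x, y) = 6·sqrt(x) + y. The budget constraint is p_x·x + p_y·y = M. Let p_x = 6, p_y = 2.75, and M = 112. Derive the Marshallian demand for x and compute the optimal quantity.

Utility is quasi-linear in y; the FOC for x is 3/√x = p_x/p_y.
Thus x* = (3·p_y/p_x)² — independent of M — with the rest of income spent on y.
Plugging in: x* = (3·2.75/6)² = 1.8906.

x* = 1.8906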